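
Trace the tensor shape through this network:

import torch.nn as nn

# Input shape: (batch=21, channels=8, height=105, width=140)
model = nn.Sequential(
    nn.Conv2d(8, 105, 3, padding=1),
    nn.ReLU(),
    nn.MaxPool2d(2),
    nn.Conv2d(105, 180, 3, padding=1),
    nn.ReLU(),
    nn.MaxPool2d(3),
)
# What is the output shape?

Input shape: (21, 8, 105, 140)
  -> after first Conv2d: (21, 105, 105, 140)
  -> after first MaxPool2d: (21, 105, 52, 70)
  -> after second Conv2d: (21, 180, 52, 70)
Output shape: (21, 180, 17, 23)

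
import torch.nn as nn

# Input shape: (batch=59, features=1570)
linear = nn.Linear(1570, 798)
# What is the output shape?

Input shape: (59, 1570)
Output shape: (59, 798)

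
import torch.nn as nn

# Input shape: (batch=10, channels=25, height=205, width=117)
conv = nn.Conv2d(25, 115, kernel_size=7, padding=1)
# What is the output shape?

Input shape: (10, 25, 205, 117)
Output shape: (10, 115, 201, 113)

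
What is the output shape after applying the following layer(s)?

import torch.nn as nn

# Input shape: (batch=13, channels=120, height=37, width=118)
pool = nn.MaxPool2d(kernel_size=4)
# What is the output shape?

Input shape: (13, 120, 37, 118)
Output shape: (13, 120, 9, 29)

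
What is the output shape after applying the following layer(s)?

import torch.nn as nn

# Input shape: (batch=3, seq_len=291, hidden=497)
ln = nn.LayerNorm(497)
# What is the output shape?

Input shape: (3, 291, 497)
Output shape: (3, 291, 497)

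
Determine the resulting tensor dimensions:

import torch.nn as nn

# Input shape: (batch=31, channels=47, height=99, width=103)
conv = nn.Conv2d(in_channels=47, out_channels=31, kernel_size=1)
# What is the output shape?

Input shape: (31, 47, 99, 103)
Output shape: (31, 31, 99, 103)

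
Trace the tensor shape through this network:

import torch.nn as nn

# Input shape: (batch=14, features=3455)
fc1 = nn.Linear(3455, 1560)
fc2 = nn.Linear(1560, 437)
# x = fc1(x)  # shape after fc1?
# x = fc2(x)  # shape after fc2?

Input shape: (14, 3455)
  -> after fc1: (14, 1560)
Output shape: (14, 437)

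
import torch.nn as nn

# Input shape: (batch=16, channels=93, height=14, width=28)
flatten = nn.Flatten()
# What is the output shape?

Input shape: (16, 93, 14, 28)
Output shape: (16, 36456)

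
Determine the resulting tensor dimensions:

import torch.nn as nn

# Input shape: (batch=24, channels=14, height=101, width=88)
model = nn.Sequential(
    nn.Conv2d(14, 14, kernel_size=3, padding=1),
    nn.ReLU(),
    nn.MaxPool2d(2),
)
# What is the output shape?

Input shape: (24, 14, 101, 88)
  -> after Conv2d: (24, 14, 101, 88)
  -> after ReLU: (24, 14, 101, 88)
Output shape: (24, 14, 50, 44)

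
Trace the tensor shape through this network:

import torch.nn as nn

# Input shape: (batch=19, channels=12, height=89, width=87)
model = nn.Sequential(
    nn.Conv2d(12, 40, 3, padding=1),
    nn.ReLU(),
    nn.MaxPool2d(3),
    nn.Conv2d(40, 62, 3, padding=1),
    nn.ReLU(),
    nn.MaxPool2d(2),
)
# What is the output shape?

Input shape: (19, 12, 89, 87)
  -> after first Conv2d: (19, 40, 89, 87)
  -> after first MaxPool2d: (19, 40, 29, 29)
  -> after second Conv2d: (19, 62, 29, 29)
Output shape: (19, 62, 14, 14)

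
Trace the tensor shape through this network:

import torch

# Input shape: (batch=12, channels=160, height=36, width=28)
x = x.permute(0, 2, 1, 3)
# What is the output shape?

Input shape: (12, 160, 36, 28)
Output shape: (12, 36, 160, 28)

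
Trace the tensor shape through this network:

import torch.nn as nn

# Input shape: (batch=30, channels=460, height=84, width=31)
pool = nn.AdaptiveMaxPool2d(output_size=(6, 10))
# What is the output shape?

Input shape: (30, 460, 84, 31)
Output shape: (30, 460, 6, 10)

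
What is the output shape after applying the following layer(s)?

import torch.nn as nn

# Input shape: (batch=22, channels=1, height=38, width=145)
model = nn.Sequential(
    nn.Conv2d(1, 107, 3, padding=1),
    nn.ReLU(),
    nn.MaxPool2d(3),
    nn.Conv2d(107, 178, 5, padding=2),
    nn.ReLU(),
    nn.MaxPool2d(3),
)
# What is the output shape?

Input shape: (22, 1, 38, 145)
  -> after first Conv2d: (22, 107, 38, 145)
  -> after first MaxPool2d: (22, 107, 12, 48)
  -> after second Conv2d: (22, 178, 12, 48)
Output shape: (22, 178, 4, 16)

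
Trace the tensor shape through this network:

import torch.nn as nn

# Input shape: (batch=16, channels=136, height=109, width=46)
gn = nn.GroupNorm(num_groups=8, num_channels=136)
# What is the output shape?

Input shape: (16, 136, 109, 46)
Output shape: (16, 136, 109, 46)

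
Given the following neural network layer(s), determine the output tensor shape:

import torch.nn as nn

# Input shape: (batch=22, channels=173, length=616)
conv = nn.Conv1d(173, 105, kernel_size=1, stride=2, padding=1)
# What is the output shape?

Input shape: (22, 173, 616)
Output shape: (22, 105, 309)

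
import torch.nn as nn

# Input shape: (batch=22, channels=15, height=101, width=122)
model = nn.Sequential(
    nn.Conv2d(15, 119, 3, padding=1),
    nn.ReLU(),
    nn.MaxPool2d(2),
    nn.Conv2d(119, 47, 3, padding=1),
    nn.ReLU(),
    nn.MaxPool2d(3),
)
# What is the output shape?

Input shape: (22, 15, 101, 122)
  -> after first Conv2d: (22, 119, 101, 122)
  -> after first MaxPool2d: (22, 119, 50, 61)
  -> after second Conv2d: (22, 47, 50, 61)
Output shape: (22, 47, 16, 20)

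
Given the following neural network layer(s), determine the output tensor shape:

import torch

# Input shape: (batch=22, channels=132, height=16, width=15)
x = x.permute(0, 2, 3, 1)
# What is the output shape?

Input shape: (22, 132, 16, 15)
Output shape: (22, 16, 15, 132)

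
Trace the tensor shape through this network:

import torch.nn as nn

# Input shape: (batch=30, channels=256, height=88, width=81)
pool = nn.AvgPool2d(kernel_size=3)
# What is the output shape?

Input shape: (30, 256, 88, 81)
Output shape: (30, 256, 29, 27)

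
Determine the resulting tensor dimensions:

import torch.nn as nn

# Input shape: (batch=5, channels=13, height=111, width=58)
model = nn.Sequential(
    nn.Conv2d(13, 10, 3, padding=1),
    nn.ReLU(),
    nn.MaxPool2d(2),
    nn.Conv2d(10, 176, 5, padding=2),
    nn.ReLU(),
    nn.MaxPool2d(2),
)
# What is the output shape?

Input shape: (5, 13, 111, 58)
  -> after first Conv2d: (5, 10, 111, 58)
  -> after first MaxPool2d: (5, 10, 55, 29)
  -> after second Conv2d: (5, 176, 55, 29)
Output shape: (5, 176, 27, 14)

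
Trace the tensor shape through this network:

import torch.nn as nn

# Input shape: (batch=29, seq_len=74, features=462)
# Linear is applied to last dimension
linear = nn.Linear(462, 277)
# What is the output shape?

Input shape: (29, 74, 462)
Output shape: (29, 74, 277)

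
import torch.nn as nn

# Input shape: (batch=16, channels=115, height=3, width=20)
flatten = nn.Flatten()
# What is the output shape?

Input shape: (16, 115, 3, 20)
Output shape: (16, 6900)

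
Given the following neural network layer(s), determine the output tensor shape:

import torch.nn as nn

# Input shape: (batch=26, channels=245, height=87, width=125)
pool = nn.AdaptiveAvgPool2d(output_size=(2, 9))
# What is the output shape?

Input shape: (26, 245, 87, 125)
Output shape: (26, 245, 2, 9)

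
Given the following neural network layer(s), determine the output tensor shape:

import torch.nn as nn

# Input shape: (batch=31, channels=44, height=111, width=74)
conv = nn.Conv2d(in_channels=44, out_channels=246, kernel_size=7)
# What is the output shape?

Input shape: (31, 44, 111, 74)
Output shape: (31, 246, 105, 68)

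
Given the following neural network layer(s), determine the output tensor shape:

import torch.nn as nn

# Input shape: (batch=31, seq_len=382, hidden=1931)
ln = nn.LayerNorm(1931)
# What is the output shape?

Input shape: (31, 382, 1931)
Output shape: (31, 382, 1931)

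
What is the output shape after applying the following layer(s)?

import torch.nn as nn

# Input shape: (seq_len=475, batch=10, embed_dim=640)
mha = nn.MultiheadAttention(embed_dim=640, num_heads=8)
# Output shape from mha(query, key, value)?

Input shape: (475, 10, 640)
Output shape: (475, 10, 640)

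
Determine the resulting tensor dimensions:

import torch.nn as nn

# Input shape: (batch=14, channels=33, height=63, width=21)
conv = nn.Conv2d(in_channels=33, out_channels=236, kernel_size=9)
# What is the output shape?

Input shape: (14, 33, 63, 21)
Output shape: (14, 236, 55, 13)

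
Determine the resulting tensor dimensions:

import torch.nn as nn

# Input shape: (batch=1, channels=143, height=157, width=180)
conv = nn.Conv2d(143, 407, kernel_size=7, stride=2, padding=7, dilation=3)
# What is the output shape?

Input shape: (1, 143, 157, 180)
Output shape: (1, 407, 77, 88)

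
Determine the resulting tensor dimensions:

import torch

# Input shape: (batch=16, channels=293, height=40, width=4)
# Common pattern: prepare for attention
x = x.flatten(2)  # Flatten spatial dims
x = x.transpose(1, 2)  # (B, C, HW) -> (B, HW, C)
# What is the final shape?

Input shape: (16, 293, 40, 4)
  -> after flatten(2): (16, 293, 160)
Output shape: (16, 160, 293)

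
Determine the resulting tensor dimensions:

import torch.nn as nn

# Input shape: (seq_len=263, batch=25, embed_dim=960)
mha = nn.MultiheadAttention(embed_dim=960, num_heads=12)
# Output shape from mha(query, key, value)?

Input shape: (263, 25, 960)
Output shape: (263, 25, 960)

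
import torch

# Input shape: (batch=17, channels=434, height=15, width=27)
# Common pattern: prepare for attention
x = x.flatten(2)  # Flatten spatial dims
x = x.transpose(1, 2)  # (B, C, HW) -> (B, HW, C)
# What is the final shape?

Input shape: (17, 434, 15, 27)
  -> after flatten(2): (17, 434, 405)
Output shape: (17, 405, 434)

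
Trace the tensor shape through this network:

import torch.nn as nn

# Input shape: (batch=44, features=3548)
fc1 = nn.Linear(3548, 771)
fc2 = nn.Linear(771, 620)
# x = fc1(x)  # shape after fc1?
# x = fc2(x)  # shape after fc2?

Input shape: (44, 3548)
  -> after fc1: (44, 771)
Output shape: (44, 620)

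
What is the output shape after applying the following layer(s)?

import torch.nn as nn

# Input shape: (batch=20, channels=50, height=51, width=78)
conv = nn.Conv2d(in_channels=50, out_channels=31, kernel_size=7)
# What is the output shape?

Input shape: (20, 50, 51, 78)
Output shape: (20, 31, 45, 72)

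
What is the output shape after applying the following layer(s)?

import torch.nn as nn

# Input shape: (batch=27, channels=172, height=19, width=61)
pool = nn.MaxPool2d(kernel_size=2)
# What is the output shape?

Input shape: (27, 172, 19, 61)
Output shape: (27, 172, 9, 30)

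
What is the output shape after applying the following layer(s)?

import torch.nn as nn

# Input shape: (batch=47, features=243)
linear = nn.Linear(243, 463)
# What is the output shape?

Input shape: (47, 243)
Output shape: (47, 463)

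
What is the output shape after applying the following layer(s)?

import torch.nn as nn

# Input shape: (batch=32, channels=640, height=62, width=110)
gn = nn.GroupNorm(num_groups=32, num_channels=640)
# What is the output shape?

Input shape: (32, 640, 62, 110)
Output shape: (32, 640, 62, 110)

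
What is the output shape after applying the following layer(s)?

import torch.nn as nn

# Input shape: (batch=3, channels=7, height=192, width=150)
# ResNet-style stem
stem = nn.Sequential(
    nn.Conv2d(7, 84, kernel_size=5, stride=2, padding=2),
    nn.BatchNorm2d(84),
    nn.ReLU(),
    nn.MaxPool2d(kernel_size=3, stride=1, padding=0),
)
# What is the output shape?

Input shape: (3, 7, 192, 150)
  -> after Conv2d 5x5 stride=2: (3, 84, 96, 75)
Output shape: (3, 84, 94, 73)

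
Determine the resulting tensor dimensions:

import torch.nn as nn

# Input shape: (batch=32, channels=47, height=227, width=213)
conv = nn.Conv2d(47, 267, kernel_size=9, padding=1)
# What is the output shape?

Input shape: (32, 47, 227, 213)
Output shape: (32, 267, 221, 207)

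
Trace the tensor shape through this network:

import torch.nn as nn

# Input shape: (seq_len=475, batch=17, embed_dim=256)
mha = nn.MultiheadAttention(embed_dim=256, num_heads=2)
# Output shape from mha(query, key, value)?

Input shape: (475, 17, 256)
Output shape: (475, 17, 256)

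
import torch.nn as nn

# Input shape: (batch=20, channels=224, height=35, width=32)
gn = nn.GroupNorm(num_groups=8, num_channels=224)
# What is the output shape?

Input shape: (20, 224, 35, 32)
Output shape: (20, 224, 35, 32)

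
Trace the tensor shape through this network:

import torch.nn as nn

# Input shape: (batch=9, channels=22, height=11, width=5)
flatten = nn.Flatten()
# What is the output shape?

Input shape: (9, 22, 11, 5)
Output shape: (9, 1210)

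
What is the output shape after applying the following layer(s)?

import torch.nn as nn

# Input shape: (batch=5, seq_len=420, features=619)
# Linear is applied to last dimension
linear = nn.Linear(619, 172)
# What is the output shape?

Input shape: (5, 420, 619)
Output shape: (5, 420, 172)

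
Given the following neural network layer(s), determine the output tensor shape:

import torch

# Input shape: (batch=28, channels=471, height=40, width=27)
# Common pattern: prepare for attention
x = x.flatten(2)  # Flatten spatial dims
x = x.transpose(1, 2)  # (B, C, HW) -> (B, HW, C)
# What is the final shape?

Input shape: (28, 471, 40, 27)
  -> after flatten(2): (28, 471, 1080)
Output shape: (28, 1080, 471)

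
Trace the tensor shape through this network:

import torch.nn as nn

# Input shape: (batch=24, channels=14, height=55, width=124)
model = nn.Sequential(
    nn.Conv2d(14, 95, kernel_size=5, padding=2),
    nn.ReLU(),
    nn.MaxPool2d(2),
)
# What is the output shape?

Input shape: (24, 14, 55, 124)
  -> after Conv2d: (24, 95, 55, 124)
  -> after ReLU: (24, 95, 55, 124)
Output shape: (24, 95, 27, 62)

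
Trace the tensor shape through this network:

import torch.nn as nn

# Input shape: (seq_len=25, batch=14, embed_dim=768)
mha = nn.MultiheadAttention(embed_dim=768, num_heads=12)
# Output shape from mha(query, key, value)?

Input shape: (25, 14, 768)
Output shape: (25, 14, 768)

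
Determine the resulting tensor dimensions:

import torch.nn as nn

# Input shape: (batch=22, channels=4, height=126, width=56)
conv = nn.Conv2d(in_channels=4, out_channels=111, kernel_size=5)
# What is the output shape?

Input shape: (22, 4, 126, 56)
Output shape: (22, 111, 122, 52)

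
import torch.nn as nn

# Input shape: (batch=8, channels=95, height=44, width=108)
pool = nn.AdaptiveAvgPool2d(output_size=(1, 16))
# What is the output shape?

Input shape: (8, 95, 44, 108)
Output shape: (8, 95, 1, 16)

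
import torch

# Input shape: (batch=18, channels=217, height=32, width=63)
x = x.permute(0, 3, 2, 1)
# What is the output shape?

Input shape: (18, 217, 32, 63)
Output shape: (18, 63, 32, 217)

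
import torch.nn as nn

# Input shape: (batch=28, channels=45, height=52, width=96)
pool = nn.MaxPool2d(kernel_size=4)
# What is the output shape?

Input shape: (28, 45, 52, 96)
Output shape: (28, 45, 13, 24)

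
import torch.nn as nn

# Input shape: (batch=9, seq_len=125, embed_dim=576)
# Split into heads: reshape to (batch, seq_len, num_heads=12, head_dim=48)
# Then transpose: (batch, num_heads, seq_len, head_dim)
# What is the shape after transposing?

Input shape: (9, 125, 576)
  -> after reshape: (9, 125, 12, 48)
Output shape: (9, 12, 125, 48)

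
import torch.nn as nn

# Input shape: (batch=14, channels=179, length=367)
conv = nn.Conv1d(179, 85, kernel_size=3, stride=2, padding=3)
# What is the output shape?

Input shape: (14, 179, 367)
Output shape: (14, 85, 186)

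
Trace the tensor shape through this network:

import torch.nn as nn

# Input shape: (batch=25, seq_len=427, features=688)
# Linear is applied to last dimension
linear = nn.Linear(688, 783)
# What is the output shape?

Input shape: (25, 427, 688)
Output shape: (25, 427, 783)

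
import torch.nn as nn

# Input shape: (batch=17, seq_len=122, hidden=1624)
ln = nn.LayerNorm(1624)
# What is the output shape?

Input shape: (17, 122, 1624)
Output shape: (17, 122, 1624)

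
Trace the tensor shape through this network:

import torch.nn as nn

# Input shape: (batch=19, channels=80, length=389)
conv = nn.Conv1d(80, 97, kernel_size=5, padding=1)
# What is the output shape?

Input shape: (19, 80, 389)
Output shape: (19, 97, 387)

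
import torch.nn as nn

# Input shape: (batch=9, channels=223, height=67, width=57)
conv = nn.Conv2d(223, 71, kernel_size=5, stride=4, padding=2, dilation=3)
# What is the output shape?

Input shape: (9, 223, 67, 57)
Output shape: (9, 71, 15, 13)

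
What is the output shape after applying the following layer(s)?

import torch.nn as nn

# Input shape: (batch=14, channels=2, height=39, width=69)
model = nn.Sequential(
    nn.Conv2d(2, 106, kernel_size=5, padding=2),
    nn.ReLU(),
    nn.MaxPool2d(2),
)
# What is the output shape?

Input shape: (14, 2, 39, 69)
  -> after Conv2d: (14, 106, 39, 69)
  -> after ReLU: (14, 106, 39, 69)
Output shape: (14, 106, 19, 34)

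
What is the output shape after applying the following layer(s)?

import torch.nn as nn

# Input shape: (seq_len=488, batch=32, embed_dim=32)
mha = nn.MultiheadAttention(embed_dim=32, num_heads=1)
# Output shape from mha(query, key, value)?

Input shape: (488, 32, 32)
Output shape: (488, 32, 32)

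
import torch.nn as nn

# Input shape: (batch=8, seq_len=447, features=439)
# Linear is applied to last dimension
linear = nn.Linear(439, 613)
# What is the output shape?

Input shape: (8, 447, 439)
Output shape: (8, 447, 613)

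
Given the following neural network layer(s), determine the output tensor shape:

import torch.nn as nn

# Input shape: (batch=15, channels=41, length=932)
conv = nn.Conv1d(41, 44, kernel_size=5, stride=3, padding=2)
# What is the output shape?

Input shape: (15, 41, 932)
Output shape: (15, 44, 311)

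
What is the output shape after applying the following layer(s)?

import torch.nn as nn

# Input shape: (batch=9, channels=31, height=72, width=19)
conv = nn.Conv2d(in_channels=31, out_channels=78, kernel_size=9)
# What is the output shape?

Input shape: (9, 31, 72, 19)
Output shape: (9, 78, 64, 11)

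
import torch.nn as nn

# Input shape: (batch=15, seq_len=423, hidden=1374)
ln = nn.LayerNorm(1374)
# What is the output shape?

Input shape: (15, 423, 1374)
Output shape: (15, 423, 1374)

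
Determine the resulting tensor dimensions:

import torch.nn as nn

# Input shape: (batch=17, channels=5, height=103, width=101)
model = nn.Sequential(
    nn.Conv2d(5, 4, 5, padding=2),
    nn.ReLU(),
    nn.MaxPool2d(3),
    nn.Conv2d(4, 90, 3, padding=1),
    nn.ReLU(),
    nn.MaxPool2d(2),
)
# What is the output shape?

Input shape: (17, 5, 103, 101)
  -> after first Conv2d: (17, 4, 103, 101)
  -> after first MaxPool2d: (17, 4, 34, 33)
  -> after second Conv2d: (17, 90, 34, 33)
Output shape: (17, 90, 17, 16)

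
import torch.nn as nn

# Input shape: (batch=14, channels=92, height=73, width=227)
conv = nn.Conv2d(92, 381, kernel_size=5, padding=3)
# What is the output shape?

Input shape: (14, 92, 73, 227)
Output shape: (14, 381, 75, 229)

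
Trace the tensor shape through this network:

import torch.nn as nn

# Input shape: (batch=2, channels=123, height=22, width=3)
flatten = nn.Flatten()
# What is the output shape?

Input shape: (2, 123, 22, 3)
Output shape: (2, 8118)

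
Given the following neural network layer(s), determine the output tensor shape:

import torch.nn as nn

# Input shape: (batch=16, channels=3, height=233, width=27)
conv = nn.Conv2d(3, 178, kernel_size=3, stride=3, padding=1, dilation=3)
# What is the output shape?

Input shape: (16, 3, 233, 27)
Output shape: (16, 178, 77, 8)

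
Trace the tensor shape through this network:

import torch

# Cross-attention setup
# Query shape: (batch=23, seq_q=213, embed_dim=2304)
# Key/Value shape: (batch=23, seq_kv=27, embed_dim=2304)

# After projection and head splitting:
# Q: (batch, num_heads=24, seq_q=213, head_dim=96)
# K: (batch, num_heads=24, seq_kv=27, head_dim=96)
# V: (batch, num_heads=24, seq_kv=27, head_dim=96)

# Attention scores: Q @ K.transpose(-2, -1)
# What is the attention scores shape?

Input shape: (23, 213, 2304)
Output shape: (23, 24, 213, 27)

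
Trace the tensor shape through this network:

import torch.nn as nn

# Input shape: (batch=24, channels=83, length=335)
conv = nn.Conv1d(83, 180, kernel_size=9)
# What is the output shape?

Input shape: (24, 83, 335)
Output shape: (24, 180, 327)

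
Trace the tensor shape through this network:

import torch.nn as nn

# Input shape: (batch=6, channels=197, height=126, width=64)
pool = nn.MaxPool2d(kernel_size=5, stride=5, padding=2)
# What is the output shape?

Input shape: (6, 197, 126, 64)
Output shape: (6, 197, 26, 13)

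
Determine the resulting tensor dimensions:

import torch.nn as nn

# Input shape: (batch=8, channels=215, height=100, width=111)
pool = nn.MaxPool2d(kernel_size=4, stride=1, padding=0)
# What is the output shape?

Input shape: (8, 215, 100, 111)
Output shape: (8, 215, 97, 108)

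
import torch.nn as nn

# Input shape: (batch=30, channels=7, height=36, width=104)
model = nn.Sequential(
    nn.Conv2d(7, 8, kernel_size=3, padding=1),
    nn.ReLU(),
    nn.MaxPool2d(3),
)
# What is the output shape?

Input shape: (30, 7, 36, 104)
  -> after Conv2d: (30, 8, 36, 104)
  -> after ReLU: (30, 8, 36, 104)
Output shape: (30, 8, 12, 34)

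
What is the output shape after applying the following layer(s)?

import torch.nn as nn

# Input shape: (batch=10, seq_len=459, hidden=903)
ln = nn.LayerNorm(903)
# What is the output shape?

Input shape: (10, 459, 903)
Output shape: (10, 459, 903)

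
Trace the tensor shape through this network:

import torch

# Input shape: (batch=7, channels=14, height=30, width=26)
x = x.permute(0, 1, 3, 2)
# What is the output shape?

Input shape: (7, 14, 30, 26)
Output shape: (7, 14, 26, 30)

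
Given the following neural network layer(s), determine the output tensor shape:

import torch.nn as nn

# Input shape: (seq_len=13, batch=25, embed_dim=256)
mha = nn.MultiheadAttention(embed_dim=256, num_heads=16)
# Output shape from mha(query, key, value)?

Input shape: (13, 25, 256)
Output shape: (13, 25, 256)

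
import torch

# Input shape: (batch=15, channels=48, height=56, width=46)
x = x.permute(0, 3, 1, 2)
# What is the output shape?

Input shape: (15, 48, 56, 46)
Output shape: (15, 46, 48, 56)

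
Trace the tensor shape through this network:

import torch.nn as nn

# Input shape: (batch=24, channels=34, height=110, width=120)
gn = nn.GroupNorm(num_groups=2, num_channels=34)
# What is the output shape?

Input shape: (24, 34, 110, 120)
Output shape: (24, 34, 110, 120)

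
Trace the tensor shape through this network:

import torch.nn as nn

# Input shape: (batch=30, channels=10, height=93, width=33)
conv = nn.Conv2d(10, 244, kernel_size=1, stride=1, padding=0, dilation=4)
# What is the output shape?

Input shape: (30, 10, 93, 33)
Output shape: (30, 244, 93, 33)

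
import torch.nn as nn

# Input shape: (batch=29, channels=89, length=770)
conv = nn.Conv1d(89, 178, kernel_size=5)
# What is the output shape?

Input shape: (29, 89, 770)
Output shape: (29, 178, 766)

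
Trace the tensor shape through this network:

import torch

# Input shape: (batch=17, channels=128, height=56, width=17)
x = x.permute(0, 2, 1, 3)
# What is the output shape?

Input shape: (17, 128, 56, 17)
Output shape: (17, 56, 128, 17)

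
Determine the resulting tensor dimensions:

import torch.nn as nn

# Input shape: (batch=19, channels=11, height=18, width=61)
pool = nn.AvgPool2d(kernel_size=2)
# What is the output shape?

Input shape: (19, 11, 18, 61)
Output shape: (19, 11, 9, 30)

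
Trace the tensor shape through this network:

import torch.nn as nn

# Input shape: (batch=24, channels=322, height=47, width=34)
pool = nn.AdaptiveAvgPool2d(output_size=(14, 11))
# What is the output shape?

Input shape: (24, 322, 47, 34)
Output shape: (24, 322, 14, 11)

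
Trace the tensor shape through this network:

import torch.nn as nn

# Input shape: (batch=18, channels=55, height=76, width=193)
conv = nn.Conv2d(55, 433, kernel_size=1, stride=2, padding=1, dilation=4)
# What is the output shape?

Input shape: (18, 55, 76, 193)
Output shape: (18, 433, 39, 98)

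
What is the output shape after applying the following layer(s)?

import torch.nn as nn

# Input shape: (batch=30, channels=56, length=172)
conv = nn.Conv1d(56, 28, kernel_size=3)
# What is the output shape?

Input shape: (30, 56, 172)
Output shape: (30, 28, 170)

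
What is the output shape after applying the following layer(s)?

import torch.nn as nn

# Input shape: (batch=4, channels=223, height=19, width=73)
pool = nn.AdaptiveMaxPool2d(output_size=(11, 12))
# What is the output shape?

Input shape: (4, 223, 19, 73)
Output shape: (4, 223, 11, 12)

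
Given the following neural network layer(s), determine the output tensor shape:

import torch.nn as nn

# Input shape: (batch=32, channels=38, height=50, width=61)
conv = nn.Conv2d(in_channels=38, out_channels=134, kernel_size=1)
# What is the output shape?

Input shape: (32, 38, 50, 61)
Output shape: (32, 134, 50, 61)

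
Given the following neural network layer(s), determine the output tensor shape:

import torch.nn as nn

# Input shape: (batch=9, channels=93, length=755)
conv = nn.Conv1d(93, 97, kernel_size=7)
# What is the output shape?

Input shape: (9, 93, 755)
Output shape: (9, 97, 749)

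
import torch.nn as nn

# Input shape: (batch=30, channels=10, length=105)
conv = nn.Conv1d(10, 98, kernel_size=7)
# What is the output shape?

Input shape: (30, 10, 105)
Output shape: (30, 98, 99)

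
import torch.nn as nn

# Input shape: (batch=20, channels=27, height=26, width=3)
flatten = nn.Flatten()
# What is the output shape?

Input shape: (20, 27, 26, 3)
Output shape: (20, 2106)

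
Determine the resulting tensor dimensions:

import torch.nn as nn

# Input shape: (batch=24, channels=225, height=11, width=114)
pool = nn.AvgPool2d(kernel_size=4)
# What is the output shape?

Input shape: (24, 225, 11, 114)
Output shape: (24, 225, 2, 28)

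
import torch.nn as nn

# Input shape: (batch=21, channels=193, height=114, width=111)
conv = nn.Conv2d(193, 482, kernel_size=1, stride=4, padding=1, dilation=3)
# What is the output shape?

Input shape: (21, 193, 114, 111)
Output shape: (21, 482, 29, 29)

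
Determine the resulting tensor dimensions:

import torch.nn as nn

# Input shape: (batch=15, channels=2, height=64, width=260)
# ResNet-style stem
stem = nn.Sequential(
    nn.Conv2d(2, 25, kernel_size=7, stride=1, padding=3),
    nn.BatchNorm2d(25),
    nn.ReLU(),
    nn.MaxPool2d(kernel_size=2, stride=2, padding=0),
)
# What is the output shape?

Input shape: (15, 2, 64, 260)
  -> after Conv2d 7x7 stride=1: (15, 25, 64, 260)
Output shape: (15, 25, 32, 130)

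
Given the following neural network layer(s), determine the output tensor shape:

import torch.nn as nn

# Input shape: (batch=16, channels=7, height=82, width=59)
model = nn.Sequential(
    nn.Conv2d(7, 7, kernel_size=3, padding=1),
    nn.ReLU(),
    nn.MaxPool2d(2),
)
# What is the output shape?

Input shape: (16, 7, 82, 59)
  -> after Conv2d: (16, 7, 82, 59)
  -> after ReLU: (16, 7, 82, 59)
Output shape: (16, 7, 41, 29)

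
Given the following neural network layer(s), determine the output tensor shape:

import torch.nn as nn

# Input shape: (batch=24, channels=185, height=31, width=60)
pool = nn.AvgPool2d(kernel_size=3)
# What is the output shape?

Input shape: (24, 185, 31, 60)
Output shape: (24, 185, 10, 20)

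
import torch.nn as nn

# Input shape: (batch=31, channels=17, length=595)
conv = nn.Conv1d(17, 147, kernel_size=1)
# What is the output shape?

Input shape: (31, 17, 595)
Output shape: (31, 147, 595)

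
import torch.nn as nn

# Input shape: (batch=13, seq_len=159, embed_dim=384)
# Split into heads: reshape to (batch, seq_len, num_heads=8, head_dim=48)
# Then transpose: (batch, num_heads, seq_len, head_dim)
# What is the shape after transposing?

Input shape: (13, 159, 384)
  -> after reshape: (13, 159, 8, 48)
Output shape: (13, 8, 159, 48)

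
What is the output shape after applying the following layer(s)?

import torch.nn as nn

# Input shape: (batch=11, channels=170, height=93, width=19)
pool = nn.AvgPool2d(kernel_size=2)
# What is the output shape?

Input shape: (11, 170, 93, 19)
Output shape: (11, 170, 46, 9)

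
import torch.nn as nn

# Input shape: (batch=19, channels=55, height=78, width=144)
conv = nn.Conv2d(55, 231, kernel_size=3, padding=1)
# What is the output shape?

Input shape: (19, 55, 78, 144)
Output shape: (19, 231, 78, 144)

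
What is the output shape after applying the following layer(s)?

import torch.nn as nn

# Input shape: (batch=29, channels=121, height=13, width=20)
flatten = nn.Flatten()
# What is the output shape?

Input shape: (29, 121, 13, 20)
Output shape: (29, 31460)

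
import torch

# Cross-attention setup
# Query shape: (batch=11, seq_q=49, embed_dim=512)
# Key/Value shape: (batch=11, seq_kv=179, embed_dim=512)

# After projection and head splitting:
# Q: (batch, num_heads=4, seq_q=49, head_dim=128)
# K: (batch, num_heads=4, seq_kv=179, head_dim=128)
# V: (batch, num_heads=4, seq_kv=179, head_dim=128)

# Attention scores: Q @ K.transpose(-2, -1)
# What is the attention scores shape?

Input shape: (11, 49, 512)
Output shape: (11, 4, 49, 179)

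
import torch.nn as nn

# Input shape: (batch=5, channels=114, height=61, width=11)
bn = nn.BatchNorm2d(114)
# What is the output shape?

Input shape: (5, 114, 61, 11)
Output shape: (5, 114, 61, 11)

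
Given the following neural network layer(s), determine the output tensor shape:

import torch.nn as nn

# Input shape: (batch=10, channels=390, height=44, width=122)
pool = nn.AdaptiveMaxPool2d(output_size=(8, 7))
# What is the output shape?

Input shape: (10, 390, 44, 122)
Output shape: (10, 390, 8, 7)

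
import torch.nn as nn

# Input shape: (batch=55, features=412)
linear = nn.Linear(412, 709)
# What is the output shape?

Input shape: (55, 412)
Output shape: (55, 709)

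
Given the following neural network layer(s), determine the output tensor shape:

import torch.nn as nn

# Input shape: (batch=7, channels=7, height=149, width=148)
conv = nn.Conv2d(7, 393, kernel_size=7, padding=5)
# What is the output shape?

Input shape: (7, 7, 149, 148)
Output shape: (7, 393, 153, 152)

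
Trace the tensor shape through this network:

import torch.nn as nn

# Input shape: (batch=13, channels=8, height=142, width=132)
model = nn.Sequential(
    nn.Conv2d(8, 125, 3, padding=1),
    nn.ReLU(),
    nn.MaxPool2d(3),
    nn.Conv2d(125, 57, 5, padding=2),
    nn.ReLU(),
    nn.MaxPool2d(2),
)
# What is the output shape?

Input shape: (13, 8, 142, 132)
  -> after first Conv2d: (13, 125, 142, 132)
  -> after first MaxPool2d: (13, 125, 47, 44)
  -> after second Conv2d: (13, 57, 47, 44)
Output shape: (13, 57, 23, 22)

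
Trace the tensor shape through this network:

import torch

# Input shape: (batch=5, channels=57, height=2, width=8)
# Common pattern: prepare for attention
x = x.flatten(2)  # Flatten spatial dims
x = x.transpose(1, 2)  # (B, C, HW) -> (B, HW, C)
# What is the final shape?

Input shape: (5, 57, 2, 8)
  -> after flatten(2): (5, 57, 16)
Output shape: (5, 16, 57)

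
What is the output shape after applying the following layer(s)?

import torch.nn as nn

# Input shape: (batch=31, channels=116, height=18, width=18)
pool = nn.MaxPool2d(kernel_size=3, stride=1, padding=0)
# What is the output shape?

Input shape: (31, 116, 18, 18)
Output shape: (31, 116, 16, 16)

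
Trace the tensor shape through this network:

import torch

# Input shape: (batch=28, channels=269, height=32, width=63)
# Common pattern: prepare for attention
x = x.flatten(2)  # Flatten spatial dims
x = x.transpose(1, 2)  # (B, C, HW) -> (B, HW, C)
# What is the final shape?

Input shape: (28, 269, 32, 63)
  -> after flatten(2): (28, 269, 2016)
Output shape: (28, 2016, 269)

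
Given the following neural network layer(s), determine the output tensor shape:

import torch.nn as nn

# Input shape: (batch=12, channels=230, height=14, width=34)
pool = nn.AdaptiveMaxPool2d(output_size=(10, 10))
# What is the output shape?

Input shape: (12, 230, 14, 34)
Output shape: (12, 230, 10, 10)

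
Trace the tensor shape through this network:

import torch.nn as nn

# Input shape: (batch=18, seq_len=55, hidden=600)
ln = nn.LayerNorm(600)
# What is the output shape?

Input shape: (18, 55, 600)
Output shape: (18, 55, 600)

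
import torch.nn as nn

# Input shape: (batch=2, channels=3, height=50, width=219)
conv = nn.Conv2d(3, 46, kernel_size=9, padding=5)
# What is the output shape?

Input shape: (2, 3, 50, 219)
Output shape: (2, 46, 52, 221)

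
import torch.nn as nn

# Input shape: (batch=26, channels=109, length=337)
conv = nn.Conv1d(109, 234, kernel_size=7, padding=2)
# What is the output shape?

Input shape: (26, 109, 337)
Output shape: (26, 234, 335)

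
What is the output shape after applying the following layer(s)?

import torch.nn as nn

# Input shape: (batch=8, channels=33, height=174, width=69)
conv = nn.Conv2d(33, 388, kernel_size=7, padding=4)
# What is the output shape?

Input shape: (8, 33, 174, 69)
Output shape: (8, 388, 176, 71)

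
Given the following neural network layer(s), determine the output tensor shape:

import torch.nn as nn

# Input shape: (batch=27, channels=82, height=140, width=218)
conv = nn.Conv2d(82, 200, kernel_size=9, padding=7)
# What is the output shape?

Input shape: (27, 82, 140, 218)
Output shape: (27, 200, 146, 224)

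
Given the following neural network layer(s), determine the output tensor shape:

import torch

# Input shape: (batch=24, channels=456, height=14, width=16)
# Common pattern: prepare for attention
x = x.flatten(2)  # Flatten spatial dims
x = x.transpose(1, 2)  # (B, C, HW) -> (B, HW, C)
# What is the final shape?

Input shape: (24, 456, 14, 16)
  -> after flatten(2): (24, 456, 224)
Output shape: (24, 224, 456)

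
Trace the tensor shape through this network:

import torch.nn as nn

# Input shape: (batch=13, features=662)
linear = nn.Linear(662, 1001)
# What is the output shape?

Input shape: (13, 662)
Output shape: (13, 1001)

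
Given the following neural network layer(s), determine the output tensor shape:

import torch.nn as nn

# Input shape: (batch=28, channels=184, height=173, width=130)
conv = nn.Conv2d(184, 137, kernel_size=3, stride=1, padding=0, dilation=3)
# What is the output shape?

Input shape: (28, 184, 173, 130)
Output shape: (28, 137, 167, 124)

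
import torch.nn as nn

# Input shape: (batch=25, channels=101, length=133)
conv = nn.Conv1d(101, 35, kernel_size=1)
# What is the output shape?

Input shape: (25, 101, 133)
Output shape: (25, 35, 133)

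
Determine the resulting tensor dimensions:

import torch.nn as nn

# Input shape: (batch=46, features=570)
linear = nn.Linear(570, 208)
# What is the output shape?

Input shape: (46, 570)
Output shape: (46, 208)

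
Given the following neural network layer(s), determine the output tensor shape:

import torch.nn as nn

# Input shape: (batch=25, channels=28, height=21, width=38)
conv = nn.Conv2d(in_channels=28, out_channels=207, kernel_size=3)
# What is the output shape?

Input shape: (25, 28, 21, 38)
Output shape: (25, 207, 19, 36)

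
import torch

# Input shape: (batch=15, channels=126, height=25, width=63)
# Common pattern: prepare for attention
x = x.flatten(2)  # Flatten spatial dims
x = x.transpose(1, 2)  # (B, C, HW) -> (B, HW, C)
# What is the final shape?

Input shape: (15, 126, 25, 63)
  -> after flatten(2): (15, 126, 1575)
Output shape: (15, 1575, 126)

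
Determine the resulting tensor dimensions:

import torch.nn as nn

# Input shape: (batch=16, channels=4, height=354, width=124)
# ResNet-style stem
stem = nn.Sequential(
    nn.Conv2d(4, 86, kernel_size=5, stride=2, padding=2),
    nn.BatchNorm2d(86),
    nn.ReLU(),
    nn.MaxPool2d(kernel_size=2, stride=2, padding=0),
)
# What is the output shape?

Input shape: (16, 4, 354, 124)
  -> after Conv2d 5x5 stride=2: (16, 86, 177, 62)
Output shape: (16, 86, 88, 31)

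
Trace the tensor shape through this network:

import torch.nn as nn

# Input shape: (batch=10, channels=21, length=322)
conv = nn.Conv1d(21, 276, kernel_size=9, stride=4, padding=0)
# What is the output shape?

Input shape: (10, 21, 322)
Output shape: (10, 276, 79)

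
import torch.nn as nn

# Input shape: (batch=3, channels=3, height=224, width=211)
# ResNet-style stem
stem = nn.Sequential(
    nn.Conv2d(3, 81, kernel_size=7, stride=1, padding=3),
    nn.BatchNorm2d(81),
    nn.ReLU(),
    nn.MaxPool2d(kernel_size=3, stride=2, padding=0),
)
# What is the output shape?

Input shape: (3, 3, 224, 211)
  -> after Conv2d 7x7 stride=1: (3, 81, 224, 211)
Output shape: (3, 81, 111, 105)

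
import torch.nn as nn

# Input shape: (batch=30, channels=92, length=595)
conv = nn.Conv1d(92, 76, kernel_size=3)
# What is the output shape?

Input shape: (30, 92, 595)
Output shape: (30, 76, 593)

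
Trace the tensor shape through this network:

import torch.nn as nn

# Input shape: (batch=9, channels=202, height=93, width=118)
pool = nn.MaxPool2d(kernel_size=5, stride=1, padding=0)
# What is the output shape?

Input shape: (9, 202, 93, 118)
Output shape: (9, 202, 89, 114)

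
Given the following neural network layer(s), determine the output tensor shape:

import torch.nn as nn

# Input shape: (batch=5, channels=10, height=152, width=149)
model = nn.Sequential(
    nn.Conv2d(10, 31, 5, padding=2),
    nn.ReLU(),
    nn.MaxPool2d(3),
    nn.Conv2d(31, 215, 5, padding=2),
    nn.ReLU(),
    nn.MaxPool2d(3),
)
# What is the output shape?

Input shape: (5, 10, 152, 149)
  -> after first Conv2d: (5, 31, 152, 149)
  -> after first MaxPool2d: (5, 31, 50, 49)
  -> after second Conv2d: (5, 215, 50, 49)
Output shape: (5, 215, 16, 16)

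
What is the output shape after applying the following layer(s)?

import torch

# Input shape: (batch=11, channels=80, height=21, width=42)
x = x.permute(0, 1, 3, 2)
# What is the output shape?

Input shape: (11, 80, 21, 42)
Output shape: (11, 80, 42, 21)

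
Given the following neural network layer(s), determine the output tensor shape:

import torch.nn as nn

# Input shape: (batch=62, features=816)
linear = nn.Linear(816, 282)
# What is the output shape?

Input shape: (62, 816)
Output shape: (62, 282)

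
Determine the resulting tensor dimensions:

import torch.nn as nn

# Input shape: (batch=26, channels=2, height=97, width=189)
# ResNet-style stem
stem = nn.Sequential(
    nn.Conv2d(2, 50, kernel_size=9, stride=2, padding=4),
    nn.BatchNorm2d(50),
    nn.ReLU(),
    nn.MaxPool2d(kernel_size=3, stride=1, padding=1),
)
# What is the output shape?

Input shape: (26, 2, 97, 189)
  -> after Conv2d 9x9 stride=2: (26, 50, 49, 95)
Output shape: (26, 50, 49, 95)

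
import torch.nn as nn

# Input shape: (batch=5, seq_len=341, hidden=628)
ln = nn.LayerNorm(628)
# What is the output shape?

Input shape: (5, 341, 628)
Output shape: (5, 341, 628)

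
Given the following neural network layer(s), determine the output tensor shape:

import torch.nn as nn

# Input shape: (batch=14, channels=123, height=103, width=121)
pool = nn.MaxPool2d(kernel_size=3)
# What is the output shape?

Input shape: (14, 123, 103, 121)
Output shape: (14, 123, 34, 40)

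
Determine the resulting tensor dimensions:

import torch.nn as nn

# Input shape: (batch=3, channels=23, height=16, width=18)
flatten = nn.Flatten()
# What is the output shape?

Input shape: (3, 23, 16, 18)
Output shape: (3, 6624)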